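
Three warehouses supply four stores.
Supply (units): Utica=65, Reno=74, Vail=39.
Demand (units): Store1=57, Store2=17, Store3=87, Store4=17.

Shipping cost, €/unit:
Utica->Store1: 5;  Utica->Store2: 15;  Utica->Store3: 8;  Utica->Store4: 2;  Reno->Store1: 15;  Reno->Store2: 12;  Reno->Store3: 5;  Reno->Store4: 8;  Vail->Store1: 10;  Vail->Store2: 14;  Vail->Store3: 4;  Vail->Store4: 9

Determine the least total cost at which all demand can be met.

An optimal shipping plan:
  Utica->Store1: 48 units
  Utica->Store4: 17 units
  Reno->Store2: 17 units
  Reno->Store3: 57 units
  Vail->Store1: 9 units
  Vail->Store3: 30 units
Total cost = €973.
(Supply check: Utica ships 65; Reno ships 74; Vail ships 39.)

973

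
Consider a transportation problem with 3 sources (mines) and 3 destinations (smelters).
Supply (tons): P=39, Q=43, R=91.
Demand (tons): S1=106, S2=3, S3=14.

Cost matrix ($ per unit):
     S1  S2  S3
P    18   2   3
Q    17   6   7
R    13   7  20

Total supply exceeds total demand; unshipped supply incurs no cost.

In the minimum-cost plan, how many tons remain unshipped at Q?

28

An optimal plan:
  P->S2: 3 × $2 = $6
  P->S3: 14 × $3 = $42
  Q->S1: 15 × $17 = $255
  R->S1: 91 × $13 = $1183
Total cost = $1486.
Q ships 15 of its 43, leaving 28.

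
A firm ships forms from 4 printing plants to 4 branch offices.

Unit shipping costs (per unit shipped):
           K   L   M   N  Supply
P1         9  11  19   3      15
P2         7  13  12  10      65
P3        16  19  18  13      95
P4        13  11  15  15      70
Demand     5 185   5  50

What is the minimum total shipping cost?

3220

A cheapest plan:
  P1->N: 15 × 3 = 45
  P2->K: 5 × 7 = 35
  P2->L: 60 × 13 = 780
  P3->L: 55 × 19 = 1045
  P3->M: 5 × 18 = 90
  P3->N: 35 × 13 = 455
  P4->L: 70 × 11 = 770
Total = 45 + 35 + 780 + 1045 + 90 + 455 + 770 = 3220.
(Supply check: P1 ships 15; P2 ships 65; P3 ships 95; P4 ships 70.)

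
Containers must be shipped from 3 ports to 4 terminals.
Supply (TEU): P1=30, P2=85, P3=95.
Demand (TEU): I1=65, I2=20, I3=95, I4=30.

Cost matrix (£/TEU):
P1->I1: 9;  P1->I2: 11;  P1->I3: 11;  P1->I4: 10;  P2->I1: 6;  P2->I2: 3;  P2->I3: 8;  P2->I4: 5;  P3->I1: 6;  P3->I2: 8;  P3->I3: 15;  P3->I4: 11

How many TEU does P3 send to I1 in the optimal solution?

The minimum-cost plan:
  P1 to I3: 30 × £11 = £330
  P2 to I3: 65 × £8 = £520
  P2 to I4: 20 × £5 = £100
  P3 to I1: 65 × £6 = £390
  P3 to I2: 20 × £8 = £160
  P3 to I4: 10 × £11 = £110
Total cost = £1610.
So P3→I1 carries 65 TEU.

65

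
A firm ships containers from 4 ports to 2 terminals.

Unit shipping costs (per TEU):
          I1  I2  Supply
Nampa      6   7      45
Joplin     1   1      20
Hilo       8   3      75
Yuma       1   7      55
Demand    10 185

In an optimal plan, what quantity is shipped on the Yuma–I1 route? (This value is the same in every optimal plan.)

10

The minimum-cost plan:
  Nampa to I2: 45 × 7 = 315
  Joplin to I2: 20 × 1 = 20
  Hilo to I2: 75 × 3 = 225
  Yuma to I1: 10 × 1 = 10
  Yuma to I2: 45 × 7 = 315
Total cost = 885.
So Yuma→I1 carries 10 TEU.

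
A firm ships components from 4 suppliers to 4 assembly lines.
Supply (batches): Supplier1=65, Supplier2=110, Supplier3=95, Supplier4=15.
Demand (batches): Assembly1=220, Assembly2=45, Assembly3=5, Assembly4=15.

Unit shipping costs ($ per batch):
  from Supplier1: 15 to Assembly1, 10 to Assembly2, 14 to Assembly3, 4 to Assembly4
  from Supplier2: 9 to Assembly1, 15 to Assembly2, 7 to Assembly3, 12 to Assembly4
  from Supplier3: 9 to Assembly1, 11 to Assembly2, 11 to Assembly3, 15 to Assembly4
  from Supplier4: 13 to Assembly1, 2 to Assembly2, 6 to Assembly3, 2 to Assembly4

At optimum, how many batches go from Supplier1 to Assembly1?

20

Optimal shipments:
  Supplier1->Assembly1: 20 × $15 = $300
  Supplier1->Assembly2: 30 × $10 = $300
  Supplier1->Assembly4: 15 × $4 = $60
  Supplier2->Assembly1: 105 × $9 = $945
  Supplier2->Assembly3: 5 × $7 = $35
  Supplier3->Assembly1: 95 × $9 = $855
  Supplier4->Assembly2: 15 × $2 = $30
Total cost = $2525.
So Supplier1→Assembly1 carries 20 batches.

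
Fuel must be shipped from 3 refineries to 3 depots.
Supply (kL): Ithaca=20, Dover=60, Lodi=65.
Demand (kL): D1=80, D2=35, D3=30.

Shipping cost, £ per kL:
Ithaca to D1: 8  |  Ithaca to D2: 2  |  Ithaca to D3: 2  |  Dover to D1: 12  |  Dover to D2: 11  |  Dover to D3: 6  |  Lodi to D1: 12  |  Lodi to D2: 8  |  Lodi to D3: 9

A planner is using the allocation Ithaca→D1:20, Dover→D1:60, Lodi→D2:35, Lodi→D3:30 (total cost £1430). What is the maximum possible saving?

130

Current plan cost = 20·8 + 60·12 + 35·8 + 30·9 = £1430.
Optimal plan:
  Ithaca to D2: 20 × £2 = £40
  Dover to D1: 30 × £12 = £360
  Dover to D3: 30 × £6 = £180
  Lodi to D1: 50 × £12 = £600
  Lodi to D2: 15 × £8 = £120
Optimal cost = £1300.
Saving = 1430 − 1300 = £130.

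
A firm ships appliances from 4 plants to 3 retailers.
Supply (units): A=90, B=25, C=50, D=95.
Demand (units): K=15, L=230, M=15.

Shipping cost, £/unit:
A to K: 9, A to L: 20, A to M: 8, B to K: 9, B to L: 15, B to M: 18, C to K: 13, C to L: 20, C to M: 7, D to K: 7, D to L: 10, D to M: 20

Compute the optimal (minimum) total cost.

3765

A cheapest plan:
  A->K: 15 × £9 = £135
  A->L: 75 × £20 = £1500
  B->L: 25 × £15 = £375
  C->L: 35 × £20 = £700
  C->M: 15 × £7 = £105
  D->L: 95 × £10 = £950
Total = 135 + 1500 + 375 + 700 + 105 + 950 = £3765.
(Supply check: A ships 90; B ships 25; C ships 50; D ships 95.)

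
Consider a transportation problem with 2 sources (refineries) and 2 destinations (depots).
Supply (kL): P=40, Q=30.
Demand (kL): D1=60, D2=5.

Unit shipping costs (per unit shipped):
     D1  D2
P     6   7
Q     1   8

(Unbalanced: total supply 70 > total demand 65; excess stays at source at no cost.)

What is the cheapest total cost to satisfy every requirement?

One minimum-cost allocation:
  P->D1: 30 × 6 = 180
  P->D2: 5 × 7 = 35
  Q->D1: 30 × 1 = 30
Total = 180 + 35 + 30 = 245.
(Supply check: P ships 35; Q ships 30.)

245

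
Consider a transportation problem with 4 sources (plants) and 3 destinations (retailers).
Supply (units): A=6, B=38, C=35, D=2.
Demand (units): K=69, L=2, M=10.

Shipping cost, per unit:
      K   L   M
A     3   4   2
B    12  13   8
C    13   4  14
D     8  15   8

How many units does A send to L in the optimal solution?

Solving gives:
  A–K: 6 × 3 = 18
  B–K: 28 × 12 = 336
  B–M: 10 × 8 = 80
  C–K: 33 × 13 = 429
  C–L: 2 × 4 = 8
  D–K: 2 × 8 = 16
Total cost = 887.
The route A→L is not used.

0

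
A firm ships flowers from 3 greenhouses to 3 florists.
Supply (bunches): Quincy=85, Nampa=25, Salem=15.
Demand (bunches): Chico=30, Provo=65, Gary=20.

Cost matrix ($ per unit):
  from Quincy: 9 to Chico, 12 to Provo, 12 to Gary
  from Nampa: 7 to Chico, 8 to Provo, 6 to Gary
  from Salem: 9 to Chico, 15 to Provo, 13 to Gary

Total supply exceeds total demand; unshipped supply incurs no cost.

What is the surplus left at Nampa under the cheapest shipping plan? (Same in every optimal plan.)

0

Minimum-cost shipments:
  Quincy→Chico: 15 × $9 = $135
  Quincy→Provo: 60 × $12 = $720
  Nampa→Provo: 5 × $8 = $40
  Nampa→Gary: 20 × $6 = $120
  Salem→Chico: 15 × $9 = $135
Total cost = $1150.
Nampa ships 25 of its 25, leaving 0.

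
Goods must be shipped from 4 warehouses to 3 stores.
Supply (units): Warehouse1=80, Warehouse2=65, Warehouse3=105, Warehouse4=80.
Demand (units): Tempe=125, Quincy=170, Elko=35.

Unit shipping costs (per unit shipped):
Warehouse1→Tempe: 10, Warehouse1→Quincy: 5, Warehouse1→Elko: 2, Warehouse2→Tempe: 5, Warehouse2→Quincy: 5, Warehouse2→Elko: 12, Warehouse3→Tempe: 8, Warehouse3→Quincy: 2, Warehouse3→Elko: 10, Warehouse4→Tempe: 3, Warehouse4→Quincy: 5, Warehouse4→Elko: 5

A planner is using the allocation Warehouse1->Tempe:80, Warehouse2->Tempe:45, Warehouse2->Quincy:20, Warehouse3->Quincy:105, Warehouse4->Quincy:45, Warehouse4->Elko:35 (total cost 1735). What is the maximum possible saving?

665

Current plan cost = 80·10 + 45·5 + 20·5 + 105·2 + 45·5 + 35·5 = 1735.
Optimal plan:
  Warehouse1->Quincy: 45 × 5 = 225
  Warehouse1->Elko: 35 × 2 = 70
  Warehouse2->Tempe: 45 × 5 = 225
  Warehouse2->Quincy: 20 × 5 = 100
  Warehouse3->Quincy: 105 × 2 = 210
  Warehouse4->Tempe: 80 × 3 = 240
Optimal cost = 1070.
Saving = 1735 − 1070 = 665.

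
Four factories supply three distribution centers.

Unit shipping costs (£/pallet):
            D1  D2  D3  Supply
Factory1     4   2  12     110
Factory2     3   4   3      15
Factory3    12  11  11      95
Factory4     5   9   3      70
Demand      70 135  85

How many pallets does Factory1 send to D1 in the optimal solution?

The minimum-cost plan:
  Factory1–D2: 110 × £2 = £220
  Factory2–D1: 15 × £3 = £45
  Factory3–D1: 55 × £12 = £660
  Factory3–D2: 25 × £11 = £275
  Factory3–D3: 15 × £11 = £165
  Factory4–D3: 70 × £3 = £210
Total cost = £1575.
The route Factory1→D1 is not used.

0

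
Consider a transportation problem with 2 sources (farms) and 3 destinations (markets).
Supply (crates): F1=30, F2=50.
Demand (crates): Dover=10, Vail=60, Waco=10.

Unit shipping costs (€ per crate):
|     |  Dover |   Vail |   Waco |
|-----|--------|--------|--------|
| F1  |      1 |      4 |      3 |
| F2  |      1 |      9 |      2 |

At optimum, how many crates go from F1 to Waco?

Solving gives:
  F1 to Vail: 30 × €4 = €120
  F2 to Dover: 10 × €1 = €10
  F2 to Vail: 30 × €9 = €270
  F2 to Waco: 10 × €2 = €20
Total cost = €420.
The route F1→Waco is not used.

0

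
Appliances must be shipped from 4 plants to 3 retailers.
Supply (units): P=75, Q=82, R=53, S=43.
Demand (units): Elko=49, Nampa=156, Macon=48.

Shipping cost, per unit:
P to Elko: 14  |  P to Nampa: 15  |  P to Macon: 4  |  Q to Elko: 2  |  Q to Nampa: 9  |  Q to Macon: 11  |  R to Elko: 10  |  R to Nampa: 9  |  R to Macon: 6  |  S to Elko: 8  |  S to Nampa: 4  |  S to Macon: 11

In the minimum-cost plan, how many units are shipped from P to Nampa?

27

Optimal shipments:
  P–Nampa: 27 × 15 = 405
  P–Macon: 48 × 4 = 192
  Q–Elko: 49 × 2 = 98
  Q–Nampa: 33 × 9 = 297
  R–Nampa: 53 × 9 = 477
  S–Nampa: 43 × 4 = 172
Total cost = 1641.
So P→Nampa carries 27 units.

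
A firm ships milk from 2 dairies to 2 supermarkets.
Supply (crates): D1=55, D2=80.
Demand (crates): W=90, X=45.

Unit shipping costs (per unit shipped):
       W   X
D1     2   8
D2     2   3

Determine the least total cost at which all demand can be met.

315

One minimum-cost allocation:
  D1→W: 55 × 2 = 110
  D2→W: 35 × 2 = 70
  D2→X: 45 × 3 = 135
Total = 110 + 70 + 135 = 315.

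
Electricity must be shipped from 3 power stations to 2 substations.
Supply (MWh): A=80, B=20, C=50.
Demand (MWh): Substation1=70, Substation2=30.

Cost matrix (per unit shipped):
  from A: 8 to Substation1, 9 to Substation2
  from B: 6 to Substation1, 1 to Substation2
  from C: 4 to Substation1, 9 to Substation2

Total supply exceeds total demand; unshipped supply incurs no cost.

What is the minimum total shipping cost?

An optimal shipping plan:
  A–Substation1: 20 × 8 = 160
  A–Substation2: 10 × 9 = 90
  B–Substation2: 20 × 1 = 20
  C–Substation1: 50 × 4 = 200
Total = 160 + 90 + 20 + 200 = 470.
(Supply check: A ships 30; B ships 20; C ships 50.)

470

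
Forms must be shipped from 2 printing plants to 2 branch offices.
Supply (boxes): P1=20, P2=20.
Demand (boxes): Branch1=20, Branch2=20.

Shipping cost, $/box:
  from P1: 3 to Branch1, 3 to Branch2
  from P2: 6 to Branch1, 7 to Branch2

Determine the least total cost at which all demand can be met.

Optimal allocation:
  P1->Branch2: 20 × $3 = $60
  P2->Branch1: 20 × $6 = $120
Total = 60 + 120 = $180.
(Supply check: P1 ships 20; P2 ships 20.)

180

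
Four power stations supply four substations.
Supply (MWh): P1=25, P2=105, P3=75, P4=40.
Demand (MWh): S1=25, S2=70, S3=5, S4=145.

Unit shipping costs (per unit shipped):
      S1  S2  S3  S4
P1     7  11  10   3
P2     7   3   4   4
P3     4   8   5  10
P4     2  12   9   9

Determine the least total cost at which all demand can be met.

A cheapest plan:
  P1–S4: 25 × 3 = 75
  P2–S4: 105 × 4 = 420
  P3–S2: 70 × 8 = 560
  P3–S3: 5 × 5 = 25
  P4–S1: 25 × 2 = 50
  P4–S4: 15 × 9 = 135
Total = 75 + 420 + 560 + 25 + 50 + 135 = 1265.

1265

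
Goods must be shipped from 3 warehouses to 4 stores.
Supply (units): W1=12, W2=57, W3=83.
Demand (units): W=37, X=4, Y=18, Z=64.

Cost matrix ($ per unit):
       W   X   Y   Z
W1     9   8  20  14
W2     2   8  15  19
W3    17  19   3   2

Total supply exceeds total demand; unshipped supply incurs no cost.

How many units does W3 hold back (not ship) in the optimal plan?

An optimal plan:
  W2–W: 37 × $2 = $74
  W2–X: 4 × $8 = $32
  W3–Y: 18 × $3 = $54
  W3–Z: 64 × $2 = $128
Total cost = $288.
W3 ships 82 of its 83, leaving 1.

1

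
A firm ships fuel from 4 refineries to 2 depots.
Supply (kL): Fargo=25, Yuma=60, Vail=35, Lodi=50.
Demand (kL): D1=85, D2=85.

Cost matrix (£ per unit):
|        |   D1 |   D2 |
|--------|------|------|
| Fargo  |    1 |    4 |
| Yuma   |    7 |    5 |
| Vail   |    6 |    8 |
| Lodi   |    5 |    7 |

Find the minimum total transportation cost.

835

Optimal allocation:
  Fargo→D1: 25 × £1 = £25
  Yuma→D2: 60 × £5 = £300
  Vail→D1: 35 × £6 = £210
  Lodi→D1: 25 × £5 = £125
  Lodi→D2: 25 × £7 = £175
Total = 25 + 300 + 210 + 125 + 175 = £835.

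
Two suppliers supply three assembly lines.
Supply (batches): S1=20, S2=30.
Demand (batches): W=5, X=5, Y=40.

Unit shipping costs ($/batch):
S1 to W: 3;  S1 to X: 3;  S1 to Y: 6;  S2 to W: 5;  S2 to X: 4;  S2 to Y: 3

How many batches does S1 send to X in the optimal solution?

5

Solving gives:
  S1 to W: 5 batches
  S1 to X: 5 batches
  S1 to Y: 10 batches
  S2 to Y: 30 batches
Total cost = $180.
So S1→X carries 5 batches.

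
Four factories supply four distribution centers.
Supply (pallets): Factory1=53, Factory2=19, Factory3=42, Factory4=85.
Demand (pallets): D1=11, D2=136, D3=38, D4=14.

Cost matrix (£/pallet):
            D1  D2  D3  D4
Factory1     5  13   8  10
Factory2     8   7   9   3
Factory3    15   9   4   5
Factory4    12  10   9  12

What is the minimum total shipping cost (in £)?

One minimum-cost allocation:
  Factory1 to D1: 11 × £5 = £55
  Factory1 to D2: 42 × £13 = £546
  Factory2 to D2: 5 × £7 = £35
  Factory2 to D4: 14 × £3 = £42
  Factory3 to D2: 4 × £9 = £36
  Factory3 to D3: 38 × £4 = £152
  Factory4 to D2: 85 × £10 = £850
Total = 55 + 546 + 35 + 42 + 36 + 152 + 850 = £1716.
(Supply check: Factory1 ships 53; Factory2 ships 19; Factory3 ships 42; Factory4 ships 85.)

1716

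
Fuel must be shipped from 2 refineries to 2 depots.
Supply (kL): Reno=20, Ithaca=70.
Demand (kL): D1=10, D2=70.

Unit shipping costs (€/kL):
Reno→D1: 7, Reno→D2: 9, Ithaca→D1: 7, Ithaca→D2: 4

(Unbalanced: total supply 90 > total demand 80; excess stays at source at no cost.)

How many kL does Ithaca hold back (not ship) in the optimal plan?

0

An optimal plan:
  Reno->D1: 10 kL
  Ithaca->D2: 70 kL
Total cost = €350.
Ithaca ships 70 of its 70, leaving 0.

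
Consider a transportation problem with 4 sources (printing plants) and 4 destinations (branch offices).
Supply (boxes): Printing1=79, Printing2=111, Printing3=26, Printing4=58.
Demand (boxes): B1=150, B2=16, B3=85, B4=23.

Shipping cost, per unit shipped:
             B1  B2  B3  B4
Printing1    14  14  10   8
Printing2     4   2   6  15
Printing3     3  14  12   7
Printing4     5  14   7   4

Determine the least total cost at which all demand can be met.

1559

An optimal shipping plan:
  Printing1->B3: 79 boxes
  Printing2->B1: 95 boxes
  Printing2->B2: 16 boxes
  Printing3->B1: 26 boxes
  Printing4->B1: 29 boxes
  Printing4->B3: 6 boxes
  Printing4->B4: 23 boxes
Total cost = 1559.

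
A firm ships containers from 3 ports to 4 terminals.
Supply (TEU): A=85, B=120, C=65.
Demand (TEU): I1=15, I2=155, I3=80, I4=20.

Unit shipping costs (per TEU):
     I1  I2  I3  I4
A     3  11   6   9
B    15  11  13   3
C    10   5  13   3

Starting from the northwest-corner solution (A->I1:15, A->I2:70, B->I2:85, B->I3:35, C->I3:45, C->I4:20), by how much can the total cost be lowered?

Current plan cost = 15·3 + 70·11 + 85·11 + 35·13 + 45·13 + 20·3 = 2850.
Optimal plan:
  A->I1: 15 × 3 = 45
  A->I3: 70 × 6 = 420
  B->I2: 90 × 11 = 990
  B->I3: 10 × 13 = 130
  B->I4: 20 × 3 = 60
  C->I2: 65 × 5 = 325
Optimal cost = 1970.
Saving = 2850 − 1970 = 880.

880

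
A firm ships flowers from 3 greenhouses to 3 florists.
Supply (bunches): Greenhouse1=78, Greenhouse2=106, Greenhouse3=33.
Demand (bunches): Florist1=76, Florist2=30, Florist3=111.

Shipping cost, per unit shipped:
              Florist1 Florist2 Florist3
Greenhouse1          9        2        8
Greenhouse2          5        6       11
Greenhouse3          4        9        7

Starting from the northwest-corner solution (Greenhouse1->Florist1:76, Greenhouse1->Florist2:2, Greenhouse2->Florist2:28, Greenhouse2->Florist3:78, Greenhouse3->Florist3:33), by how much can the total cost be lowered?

Current plan cost = 76·9 + 2·2 + 28·6 + 78·11 + 33·7 = 1945.
Optimal plan:
  Greenhouse1->Florist2: 30 × 2 = 60
  Greenhouse1->Florist3: 48 × 8 = 384
  Greenhouse2->Florist1: 76 × 5 = 380
  Greenhouse2->Florist3: 30 × 11 = 330
  Greenhouse3->Florist3: 33 × 7 = 231
Optimal cost = 1385.
Saving = 1945 − 1385 = 560.

560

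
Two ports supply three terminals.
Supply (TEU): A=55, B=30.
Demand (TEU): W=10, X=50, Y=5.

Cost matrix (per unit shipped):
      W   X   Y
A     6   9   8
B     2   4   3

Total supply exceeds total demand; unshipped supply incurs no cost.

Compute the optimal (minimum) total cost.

A cheapest plan:
  A–W: 10 × 6 = 60
  A–X: 20 × 9 = 180
  A–Y: 5 × 8 = 40
  B–X: 30 × 4 = 120
Total = 60 + 180 + 40 + 120 = 400.

400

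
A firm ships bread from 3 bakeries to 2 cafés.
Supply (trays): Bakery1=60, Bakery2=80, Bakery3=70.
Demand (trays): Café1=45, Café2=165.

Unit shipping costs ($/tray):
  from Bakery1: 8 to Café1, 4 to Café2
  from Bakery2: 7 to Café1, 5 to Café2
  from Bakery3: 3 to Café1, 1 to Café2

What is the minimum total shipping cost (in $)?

An optimal shipping plan:
  Bakery1 to Café2: 60 × $4 = $240
  Bakery2 to Café1: 45 × $7 = $315
  Bakery2 to Café2: 35 × $5 = $175
  Bakery3 to Café2: 70 × $1 = $70
Total = 240 + 315 + 175 + 70 = $800.
(Supply check: Bakery1 ships 60; Bakery2 ships 80; Bakery3 ships 70.)

800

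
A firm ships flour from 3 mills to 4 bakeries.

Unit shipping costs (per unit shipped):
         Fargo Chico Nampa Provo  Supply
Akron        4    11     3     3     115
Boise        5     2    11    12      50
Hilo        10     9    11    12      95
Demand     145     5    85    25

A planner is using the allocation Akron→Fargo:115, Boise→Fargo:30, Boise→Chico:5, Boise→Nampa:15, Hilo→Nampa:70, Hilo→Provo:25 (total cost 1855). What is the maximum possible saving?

Current plan cost = 115·4 + 30·5 + 5·2 + 15·11 + 70·11 + 25·12 = 1855.
Optimal plan:
  Akron–Fargo: 5 × 4 = 20
  Akron–Nampa: 85 × 3 = 255
  Akron–Provo: 25 × 3 = 75
  Boise–Fargo: 45 × 5 = 225
  Boise–Chico: 5 × 2 = 10
  Hilo–Fargo: 95 × 10 = 950
Optimal cost = 1535.
Saving = 1855 − 1535 = 320.

320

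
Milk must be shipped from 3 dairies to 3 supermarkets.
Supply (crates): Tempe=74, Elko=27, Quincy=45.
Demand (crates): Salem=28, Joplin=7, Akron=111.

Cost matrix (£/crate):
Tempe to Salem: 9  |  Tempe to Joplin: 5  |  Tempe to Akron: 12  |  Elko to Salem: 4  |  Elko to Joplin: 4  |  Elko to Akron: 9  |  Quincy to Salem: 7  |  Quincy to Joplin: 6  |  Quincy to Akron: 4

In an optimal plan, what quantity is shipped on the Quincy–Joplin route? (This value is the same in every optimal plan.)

Solving gives:
  Tempe to Salem: 1 × £9 = £9
  Tempe to Joplin: 7 × £5 = £35
  Tempe to Akron: 66 × £12 = £792
  Elko to Salem: 27 × £4 = £108
  Quincy to Akron: 45 × £4 = £180
Total cost = £1124.
The route Quincy→Joplin is not used.

0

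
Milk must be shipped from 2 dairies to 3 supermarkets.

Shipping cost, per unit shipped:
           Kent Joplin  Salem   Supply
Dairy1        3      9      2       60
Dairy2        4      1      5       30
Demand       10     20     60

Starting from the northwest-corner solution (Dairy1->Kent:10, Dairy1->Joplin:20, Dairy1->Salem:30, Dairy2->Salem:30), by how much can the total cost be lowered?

240

Current plan cost = 10·3 + 20·9 + 30·2 + 30·5 = 420.
Optimal plan:
  Dairy1→Salem: 60 × 2 = 120
  Dairy2→Kent: 10 × 4 = 40
  Dairy2→Joplin: 20 × 1 = 20
Optimal cost = 180.
Saving = 420 − 180 = 240.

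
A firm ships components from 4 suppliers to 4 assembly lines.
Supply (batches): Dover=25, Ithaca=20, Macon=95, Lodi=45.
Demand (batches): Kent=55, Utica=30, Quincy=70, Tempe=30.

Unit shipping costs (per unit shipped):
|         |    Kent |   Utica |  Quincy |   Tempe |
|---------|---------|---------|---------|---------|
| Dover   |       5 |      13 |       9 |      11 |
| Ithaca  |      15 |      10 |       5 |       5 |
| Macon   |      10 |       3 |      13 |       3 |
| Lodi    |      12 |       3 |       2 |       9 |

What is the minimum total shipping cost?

An optimal shipping plan:
  Dover->Kent: 25 × 5 = 125
  Ithaca->Quincy: 20 × 5 = 100
  Macon->Kent: 30 × 10 = 300
  Macon->Utica: 30 × 3 = 90
  Macon->Quincy: 5 × 13 = 65
  Macon->Tempe: 30 × 3 = 90
  Lodi->Quincy: 45 × 2 = 90
Total = 125 + 100 + 300 + 90 + 65 + 90 + 90 = 860.
(Supply check: Dover ships 25; Ithaca ships 20; Macon ships 95; Lodi ships 45.)

860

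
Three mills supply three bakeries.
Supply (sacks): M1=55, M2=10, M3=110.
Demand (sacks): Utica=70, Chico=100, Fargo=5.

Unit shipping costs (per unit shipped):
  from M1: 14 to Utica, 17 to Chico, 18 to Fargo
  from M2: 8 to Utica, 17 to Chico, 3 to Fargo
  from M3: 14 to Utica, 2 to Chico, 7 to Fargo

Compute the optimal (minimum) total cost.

1155

Optimal allocation:
  M1 to Utica: 55 × 14 = 770
  M2 to Utica: 10 × 8 = 80
  M3 to Utica: 5 × 14 = 70
  M3 to Chico: 100 × 2 = 200
  M3 to Fargo: 5 × 7 = 35
Total = 770 + 80 + 70 + 200 + 35 = 1155.
(Supply check: M1 ships 55; M2 ships 10; M3 ships 110.)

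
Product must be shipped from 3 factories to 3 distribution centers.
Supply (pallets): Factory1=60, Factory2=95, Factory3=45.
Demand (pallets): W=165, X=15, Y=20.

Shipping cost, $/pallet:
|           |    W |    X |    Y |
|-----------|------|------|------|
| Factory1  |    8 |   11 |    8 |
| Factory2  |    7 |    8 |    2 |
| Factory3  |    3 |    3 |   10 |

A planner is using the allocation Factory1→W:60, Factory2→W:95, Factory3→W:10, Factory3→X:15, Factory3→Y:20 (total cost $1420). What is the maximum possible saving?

240

Current plan cost = 60·8 + 95·7 + 10·3 + 15·3 + 20·10 = $1420.
Optimal plan:
  Factory1->W: 60 pallets
  Factory2->W: 75 pallets
  Factory2->Y: 20 pallets
  Factory3->W: 30 pallets
  Factory3->X: 15 pallets
Optimal cost = $1180.
Saving = 1420 − 1180 = $240.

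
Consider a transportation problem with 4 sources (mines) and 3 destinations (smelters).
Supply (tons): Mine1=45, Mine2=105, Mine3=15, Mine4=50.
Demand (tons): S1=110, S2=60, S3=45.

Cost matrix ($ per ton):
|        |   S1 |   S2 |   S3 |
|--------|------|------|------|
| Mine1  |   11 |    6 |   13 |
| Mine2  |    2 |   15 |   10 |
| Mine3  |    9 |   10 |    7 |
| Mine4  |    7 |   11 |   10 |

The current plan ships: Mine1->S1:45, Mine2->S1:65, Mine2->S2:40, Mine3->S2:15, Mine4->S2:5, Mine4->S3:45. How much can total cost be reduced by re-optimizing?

795

Current plan cost = 45·11 + 65·2 + 40·15 + 15·10 + 5·11 + 45·10 = $1880.
Optimal plan:
  Mine1–S2: 45 × $6 = $270
  Mine2–S1: 105 × $2 = $210
  Mine3–S3: 15 × $7 = $105
  Mine4–S1: 5 × $7 = $35
  Mine4–S2: 15 × $11 = $165
  Mine4–S3: 30 × $10 = $300
Optimal cost = $1085.
Saving = 1880 − 1085 = $795.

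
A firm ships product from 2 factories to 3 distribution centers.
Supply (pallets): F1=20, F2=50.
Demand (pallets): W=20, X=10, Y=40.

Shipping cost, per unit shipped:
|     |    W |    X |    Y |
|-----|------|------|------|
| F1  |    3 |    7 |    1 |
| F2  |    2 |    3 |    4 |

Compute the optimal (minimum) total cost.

170

An optimal shipping plan:
  F1–Y: 20 × 1 = 20
  F2–W: 20 × 2 = 40
  F2–X: 10 × 3 = 30
  F2–Y: 20 × 4 = 80
Total = 20 + 40 + 30 + 80 = 170.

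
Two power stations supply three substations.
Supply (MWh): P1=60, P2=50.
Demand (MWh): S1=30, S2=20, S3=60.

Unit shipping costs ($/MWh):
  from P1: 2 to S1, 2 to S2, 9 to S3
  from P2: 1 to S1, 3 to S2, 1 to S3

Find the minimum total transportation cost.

An optimal shipping plan:
  P1 to S1: 30 × $2 = $60
  P1 to S2: 20 × $2 = $40
  P1 to S3: 10 × $9 = $90
  P2 to S3: 50 × $1 = $50
Total = 60 + 40 + 90 + 50 = $240.

240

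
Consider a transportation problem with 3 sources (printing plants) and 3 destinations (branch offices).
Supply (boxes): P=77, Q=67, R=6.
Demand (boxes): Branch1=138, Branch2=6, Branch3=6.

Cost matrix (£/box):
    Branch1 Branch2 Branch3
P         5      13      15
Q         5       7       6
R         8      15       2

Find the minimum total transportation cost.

744

An optimal shipping plan:
  P to Branch1: 77 boxes
  Q to Branch1: 61 boxes
  Q to Branch2: 6 boxes
  R to Branch3: 6 boxes
Total cost = £744.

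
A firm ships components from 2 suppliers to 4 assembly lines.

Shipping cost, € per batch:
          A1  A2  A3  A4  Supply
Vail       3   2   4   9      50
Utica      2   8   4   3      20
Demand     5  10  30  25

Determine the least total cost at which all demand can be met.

260

An optimal shipping plan:
  Vail to A1: 5 batches
  Vail to A2: 10 batches
  Vail to A3: 30 batches
  Vail to A4: 5 batches
  Utica to A4: 20 batches
Total cost = €260.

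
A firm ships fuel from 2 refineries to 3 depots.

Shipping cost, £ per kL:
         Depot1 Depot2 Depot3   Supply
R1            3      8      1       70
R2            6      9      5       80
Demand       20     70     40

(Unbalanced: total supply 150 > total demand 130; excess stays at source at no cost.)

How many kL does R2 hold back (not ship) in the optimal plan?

20

An optimal plan:
  R1 to Depot1: 20 kL
  R1 to Depot2: 10 kL
  R1 to Depot3: 40 kL
  R2 to Depot2: 60 kL
Total cost = £720.
R2 ships 60 of its 80, leaving 20.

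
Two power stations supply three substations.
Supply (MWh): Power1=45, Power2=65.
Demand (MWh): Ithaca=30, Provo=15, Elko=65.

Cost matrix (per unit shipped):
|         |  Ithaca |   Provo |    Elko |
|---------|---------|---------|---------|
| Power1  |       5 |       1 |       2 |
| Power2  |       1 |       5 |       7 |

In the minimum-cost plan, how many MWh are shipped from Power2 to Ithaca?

30

The minimum-cost plan:
  Power1→Elko: 45 × 2 = 90
  Power2→Ithaca: 30 × 1 = 30
  Power2→Provo: 15 × 5 = 75
  Power2→Elko: 20 × 7 = 140
Total cost = 335.
So Power2→Ithaca carries 30 MWh.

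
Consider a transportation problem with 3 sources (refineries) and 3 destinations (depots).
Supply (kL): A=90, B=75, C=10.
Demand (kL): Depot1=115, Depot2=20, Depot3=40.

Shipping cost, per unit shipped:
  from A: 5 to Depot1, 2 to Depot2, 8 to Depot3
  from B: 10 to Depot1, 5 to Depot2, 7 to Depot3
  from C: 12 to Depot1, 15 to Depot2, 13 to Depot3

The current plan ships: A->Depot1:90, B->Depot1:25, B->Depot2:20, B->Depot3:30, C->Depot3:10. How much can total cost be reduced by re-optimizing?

Current plan cost = 90·5 + 25·10 + 20·5 + 30·7 + 10·13 = 1140.
Optimal plan:
  A->Depot1: 90 kL
  B->Depot1: 15 kL
  B->Depot2: 20 kL
  B->Depot3: 40 kL
  C->Depot1: 10 kL
Optimal cost = 1100.
Saving = 1140 − 1100 = 40.

40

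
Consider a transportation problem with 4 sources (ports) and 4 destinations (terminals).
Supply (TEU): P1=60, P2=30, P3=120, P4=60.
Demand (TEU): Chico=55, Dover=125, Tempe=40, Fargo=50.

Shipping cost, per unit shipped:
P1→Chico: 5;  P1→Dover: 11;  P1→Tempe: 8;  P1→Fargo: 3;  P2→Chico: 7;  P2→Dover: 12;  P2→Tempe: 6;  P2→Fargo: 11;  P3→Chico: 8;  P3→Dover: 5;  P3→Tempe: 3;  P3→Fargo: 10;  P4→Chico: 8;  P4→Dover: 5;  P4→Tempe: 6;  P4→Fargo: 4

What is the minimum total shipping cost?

1245

Optimal allocation:
  P1–Chico: 25 × 5 = 125
  P1–Fargo: 35 × 3 = 105
  P2–Chico: 30 × 7 = 210
  P3–Dover: 80 × 5 = 400
  P3–Tempe: 40 × 3 = 120
  P4–Dover: 45 × 5 = 225
  P4–Fargo: 15 × 4 = 60
Total = 125 + 105 + 210 + 400 + 120 + 225 + 60 = 1245.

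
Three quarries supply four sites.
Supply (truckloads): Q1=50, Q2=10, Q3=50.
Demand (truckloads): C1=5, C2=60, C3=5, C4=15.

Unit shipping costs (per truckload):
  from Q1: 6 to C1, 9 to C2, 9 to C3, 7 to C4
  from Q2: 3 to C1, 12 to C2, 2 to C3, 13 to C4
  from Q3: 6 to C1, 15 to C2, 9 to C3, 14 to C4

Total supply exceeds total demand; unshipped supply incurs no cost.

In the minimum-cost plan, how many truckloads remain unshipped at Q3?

25

An optimal plan:
  Q1–C2: 35 × 9 = 315
  Q1–C4: 15 × 7 = 105
  Q2–C2: 5 × 12 = 60
  Q2–C3: 5 × 2 = 10
  Q3–C1: 5 × 6 = 30
  Q3–C2: 20 × 15 = 300
Total cost = 820.
Q3 ships 25 of its 50, leaving 25.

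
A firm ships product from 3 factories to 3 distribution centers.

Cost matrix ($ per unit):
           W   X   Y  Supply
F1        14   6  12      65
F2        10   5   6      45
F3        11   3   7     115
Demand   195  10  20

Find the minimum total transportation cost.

An optimal shipping plan:
  F1->W: 55 × $14 = $770
  F1->X: 10 × $6 = $60
  F2->W: 25 × $10 = $250
  F2->Y: 20 × $6 = $120
  F3->W: 115 × $11 = $1265
Total = 770 + 60 + 250 + 120 + 1265 = $2465.

2465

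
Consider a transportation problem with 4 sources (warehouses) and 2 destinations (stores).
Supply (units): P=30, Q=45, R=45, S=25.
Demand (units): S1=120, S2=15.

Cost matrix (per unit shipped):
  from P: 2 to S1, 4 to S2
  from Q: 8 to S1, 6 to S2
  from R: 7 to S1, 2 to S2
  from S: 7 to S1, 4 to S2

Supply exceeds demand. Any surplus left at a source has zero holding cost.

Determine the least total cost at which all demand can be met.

A cheapest plan:
  P→S1: 30 × 2 = 60
  Q→S1: 35 × 8 = 280
  R→S1: 30 × 7 = 210
  R→S2: 15 × 2 = 30
  S→S1: 25 × 7 = 175
Total = 60 + 280 + 210 + 30 + 175 = 755.

755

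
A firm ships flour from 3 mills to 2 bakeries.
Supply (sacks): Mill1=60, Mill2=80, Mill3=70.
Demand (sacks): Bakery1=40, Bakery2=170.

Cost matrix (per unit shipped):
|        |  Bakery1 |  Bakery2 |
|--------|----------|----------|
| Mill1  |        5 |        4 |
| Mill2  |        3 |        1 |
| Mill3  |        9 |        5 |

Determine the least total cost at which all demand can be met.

710

An optimal shipping plan:
  Mill1→Bakery1: 40 × 5 = 200
  Mill1→Bakery2: 20 × 4 = 80
  Mill2→Bakery2: 80 × 1 = 80
  Mill3→Bakery2: 70 × 5 = 350
Total = 200 + 80 + 80 + 350 = 710.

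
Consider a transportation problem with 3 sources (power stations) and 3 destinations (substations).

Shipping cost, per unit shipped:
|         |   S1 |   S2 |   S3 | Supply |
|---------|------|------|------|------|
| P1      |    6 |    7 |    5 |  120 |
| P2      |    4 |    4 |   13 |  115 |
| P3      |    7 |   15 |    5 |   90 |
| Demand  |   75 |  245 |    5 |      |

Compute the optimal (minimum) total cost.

One minimum-cost allocation:
  P1→S2: 120 MWh
  P2→S2: 115 MWh
  P3→S1: 75 MWh
  P3→S2: 10 MWh
  P3→S3: 5 MWh
Total cost = 2000.

2000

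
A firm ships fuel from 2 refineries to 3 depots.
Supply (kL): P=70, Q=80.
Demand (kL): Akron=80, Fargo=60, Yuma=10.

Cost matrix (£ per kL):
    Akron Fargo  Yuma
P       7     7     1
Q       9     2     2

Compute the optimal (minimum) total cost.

720

An optimal shipping plan:
  P->Akron: 70 × £7 = £490
  Q->Akron: 10 × £9 = £90
  Q->Fargo: 60 × £2 = £120
  Q->Yuma: 10 × £2 = £20
Total = 490 + 90 + 120 + 20 = £720.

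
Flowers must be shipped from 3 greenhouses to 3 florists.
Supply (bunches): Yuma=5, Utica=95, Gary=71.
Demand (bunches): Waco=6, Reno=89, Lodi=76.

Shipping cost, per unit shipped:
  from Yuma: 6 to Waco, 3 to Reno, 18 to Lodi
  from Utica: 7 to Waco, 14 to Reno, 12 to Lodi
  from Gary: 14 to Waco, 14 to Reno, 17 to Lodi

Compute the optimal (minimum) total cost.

One minimum-cost allocation:
  Yuma–Reno: 5 × 3 = 15
  Utica–Waco: 6 × 7 = 42
  Utica–Reno: 13 × 14 = 182
  Utica–Lodi: 76 × 12 = 912
  Gary–Reno: 71 × 14 = 994
Total = 15 + 42 + 182 + 912 + 994 = 2145.

2145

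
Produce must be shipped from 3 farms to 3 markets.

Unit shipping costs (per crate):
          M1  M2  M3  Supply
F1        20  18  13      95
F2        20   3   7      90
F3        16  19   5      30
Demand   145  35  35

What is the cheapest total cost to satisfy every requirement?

Optimal allocation:
  F1–M1: 95 × 20 = 1900
  F2–M1: 20 × 20 = 400
  F2–M2: 35 × 3 = 105
  F2–M3: 35 × 7 = 245
  F3–M1: 30 × 16 = 480
Total = 1900 + 400 + 105 + 245 + 480 = 3130.
(Supply check: F1 ships 95; F2 ships 90; F3 ships 30.)

3130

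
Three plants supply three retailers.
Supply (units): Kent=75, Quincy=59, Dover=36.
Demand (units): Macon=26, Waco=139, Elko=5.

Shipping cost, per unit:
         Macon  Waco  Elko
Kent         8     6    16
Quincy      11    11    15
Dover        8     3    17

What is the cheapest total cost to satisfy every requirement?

An optimal shipping plan:
  Kent to Waco: 75 units
  Quincy to Macon: 26 units
  Quincy to Waco: 28 units
  Quincy to Elko: 5 units
  Dover to Waco: 36 units
Total cost = 1227.
(Supply check: Kent ships 75; Quincy ships 59; Dover ships 36.)

1227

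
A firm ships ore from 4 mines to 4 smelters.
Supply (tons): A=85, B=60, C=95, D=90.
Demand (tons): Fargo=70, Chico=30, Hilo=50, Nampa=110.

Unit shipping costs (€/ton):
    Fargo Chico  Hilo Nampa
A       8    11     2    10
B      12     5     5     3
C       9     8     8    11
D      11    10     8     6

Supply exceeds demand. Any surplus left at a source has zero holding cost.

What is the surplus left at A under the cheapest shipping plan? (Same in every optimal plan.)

0

Minimum-cost shipments:
  A to Fargo: 35 × €8 = €280
  A to Hilo: 50 × €2 = €100
  B to Chico: 30 × €5 = €150
  B to Nampa: 30 × €3 = €90
  C to Fargo: 35 × €9 = €315
  D to Nampa: 80 × €6 = €480
Total cost = €1415.
A ships 85 of its 85, leaving 0.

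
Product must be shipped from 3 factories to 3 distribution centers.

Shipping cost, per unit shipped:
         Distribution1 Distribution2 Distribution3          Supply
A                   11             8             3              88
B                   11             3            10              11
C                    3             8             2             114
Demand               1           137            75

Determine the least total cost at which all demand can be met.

1194

An optimal shipping plan:
  A to Distribution2: 88 × 8 = 704
  B to Distribution2: 11 × 3 = 33
  C to Distribution1: 1 × 3 = 3
  C to Distribution2: 38 × 8 = 304
  C to Distribution3: 75 × 2 = 150
Total = 704 + 33 + 3 + 304 + 150 = 1194.
(Supply check: A ships 88; B ships 11; C ships 114.)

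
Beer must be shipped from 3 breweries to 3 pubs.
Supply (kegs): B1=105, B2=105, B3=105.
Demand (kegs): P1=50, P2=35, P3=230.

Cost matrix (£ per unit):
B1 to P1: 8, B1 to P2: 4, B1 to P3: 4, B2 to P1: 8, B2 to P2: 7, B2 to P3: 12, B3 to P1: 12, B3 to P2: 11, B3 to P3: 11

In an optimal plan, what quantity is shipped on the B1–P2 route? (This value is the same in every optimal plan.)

0

The minimum-cost plan:
  B1 to P3: 105 × £4 = £420
  B2 to P1: 50 × £8 = £400
  B2 to P2: 35 × £7 = £245
  B2 to P3: 20 × £12 = £240
  B3 to P3: 105 × £11 = £1155
Total cost = £2460.
The route B1→P2 is not used.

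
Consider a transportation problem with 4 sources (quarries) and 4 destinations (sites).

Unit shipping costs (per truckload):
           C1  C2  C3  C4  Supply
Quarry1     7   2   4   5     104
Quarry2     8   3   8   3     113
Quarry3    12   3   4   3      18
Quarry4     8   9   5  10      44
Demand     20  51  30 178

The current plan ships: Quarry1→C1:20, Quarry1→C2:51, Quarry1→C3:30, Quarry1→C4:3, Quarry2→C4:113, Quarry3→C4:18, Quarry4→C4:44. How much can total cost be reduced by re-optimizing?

176

Current plan cost = 20·7 + 51·2 + 30·4 + 3·5 + 113·3 + 18·3 + 44·10 = 1210.
Optimal plan:
  Quarry1 to C1: 6 × 7 = 42
  Quarry1 to C2: 51 × 2 = 102
  Quarry1 to C4: 47 × 5 = 235
  Quarry2 to C4: 113 × 3 = 339
  Quarry3 to C4: 18 × 3 = 54
  Quarry4 to C1: 14 × 8 = 112
  Quarry4 to C3: 30 × 5 = 150
Optimal cost = 1034.
Saving = 1210 − 1034 = 176.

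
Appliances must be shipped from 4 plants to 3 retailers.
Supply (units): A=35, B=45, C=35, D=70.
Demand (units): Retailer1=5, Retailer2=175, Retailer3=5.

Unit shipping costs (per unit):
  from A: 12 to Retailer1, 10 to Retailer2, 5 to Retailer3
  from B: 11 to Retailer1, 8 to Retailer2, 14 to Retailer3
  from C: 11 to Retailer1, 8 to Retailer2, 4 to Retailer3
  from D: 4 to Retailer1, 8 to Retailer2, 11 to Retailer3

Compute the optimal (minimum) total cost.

1505

Optimal allocation:
  A->Retailer2: 30 × 10 = 300
  A->Retailer3: 5 × 5 = 25
  B->Retailer2: 45 × 8 = 360
  C->Retailer2: 35 × 8 = 280
  D->Retailer1: 5 × 4 = 20
  D->Retailer2: 65 × 8 = 520
Total = 300 + 25 + 360 + 280 + 20 + 520 = 1505.
(Supply check: A ships 35; B ships 45; C ships 35; D ships 70.)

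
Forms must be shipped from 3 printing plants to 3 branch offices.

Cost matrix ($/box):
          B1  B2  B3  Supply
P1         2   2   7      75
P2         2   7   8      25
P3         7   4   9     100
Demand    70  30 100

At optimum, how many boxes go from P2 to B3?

Optimal shipments:
  P1→B1: 45 × $2 = $90
  P1→B3: 30 × $7 = $210
  P2→B1: 25 × $2 = $50
  P3→B2: 30 × $4 = $120
  P3→B3: 70 × $9 = $630
Total cost = $1100.
The route P2→B3 is not used.

0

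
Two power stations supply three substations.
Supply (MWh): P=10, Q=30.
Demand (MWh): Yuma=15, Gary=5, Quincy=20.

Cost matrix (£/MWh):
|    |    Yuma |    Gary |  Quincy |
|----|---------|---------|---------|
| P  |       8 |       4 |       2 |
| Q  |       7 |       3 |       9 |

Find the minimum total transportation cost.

230

A cheapest plan:
  P→Quincy: 10 MWh
  Q→Yuma: 15 MWh
  Q→Gary: 5 MWh
  Q→Quincy: 10 MWh
Total cost = £230.
(Supply check: P ships 10; Q ships 30.)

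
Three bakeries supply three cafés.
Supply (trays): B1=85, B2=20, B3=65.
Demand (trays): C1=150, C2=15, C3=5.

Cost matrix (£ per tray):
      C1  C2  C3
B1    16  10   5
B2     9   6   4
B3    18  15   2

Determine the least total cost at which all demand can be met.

A cheapest plan:
  B1→C1: 70 × £16 = £1120
  B1→C2: 15 × £10 = £150
  B2→C1: 20 × £9 = £180
  B3→C1: 60 × £18 = £1080
  B3→C3: 5 × £2 = £10
Total = 1120 + 150 + 180 + 1080 + 10 = £2540.

2540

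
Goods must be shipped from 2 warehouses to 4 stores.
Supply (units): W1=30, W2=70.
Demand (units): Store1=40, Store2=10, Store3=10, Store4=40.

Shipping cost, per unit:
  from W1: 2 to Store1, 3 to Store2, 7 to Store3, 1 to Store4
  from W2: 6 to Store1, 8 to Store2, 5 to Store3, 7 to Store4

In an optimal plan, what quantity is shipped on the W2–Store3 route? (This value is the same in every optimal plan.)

Solving gives:
  W1 to Store4: 30 × 1 = 30
  W2 to Store1: 40 × 6 = 240
  W2 to Store2: 10 × 8 = 80
  W2 to Store3: 10 × 5 = 50
  W2 to Store4: 10 × 7 = 70
Total cost = 470.
So W2→Store3 carries 10 units.

10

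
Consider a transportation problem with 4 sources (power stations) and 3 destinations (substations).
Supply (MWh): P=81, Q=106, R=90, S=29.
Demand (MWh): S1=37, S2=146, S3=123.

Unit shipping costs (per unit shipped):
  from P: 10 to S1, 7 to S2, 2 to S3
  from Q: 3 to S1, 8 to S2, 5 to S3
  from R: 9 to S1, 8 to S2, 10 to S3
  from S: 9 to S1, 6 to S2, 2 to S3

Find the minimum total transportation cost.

1564

One minimum-cost allocation:
  P–S3: 81 × 2 = 162
  Q–S1: 37 × 3 = 111
  Q–S2: 56 × 8 = 448
  Q–S3: 13 × 5 = 65
  R–S2: 90 × 8 = 720
  S–S3: 29 × 2 = 58
Total = 162 + 111 + 448 + 65 + 720 + 58 = 1564.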